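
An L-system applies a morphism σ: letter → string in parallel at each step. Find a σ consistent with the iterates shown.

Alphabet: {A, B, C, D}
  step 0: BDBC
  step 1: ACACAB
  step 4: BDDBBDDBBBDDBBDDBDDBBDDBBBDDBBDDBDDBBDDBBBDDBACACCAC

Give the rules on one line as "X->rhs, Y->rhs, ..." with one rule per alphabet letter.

  step 0 ⇒ step 1: BDBC ⇒ A·CAC·A·B
    B ↦ A
    C ↦ B
    D ↦ CAC
    A ↦ BDD  (constrained at step 1)

A->BDD, B->A, C->B, D->CAC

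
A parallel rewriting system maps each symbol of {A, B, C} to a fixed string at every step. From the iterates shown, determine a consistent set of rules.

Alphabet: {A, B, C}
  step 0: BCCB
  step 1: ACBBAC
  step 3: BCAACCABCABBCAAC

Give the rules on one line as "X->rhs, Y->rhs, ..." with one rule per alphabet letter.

  step 0 ⇒ step 1: BCCB ⇒ AC·B·B·AC
    B ↦ AC
    C ↦ B
    A ↦ CA  (constrained at step 1)

A->CA, B->AC, C->B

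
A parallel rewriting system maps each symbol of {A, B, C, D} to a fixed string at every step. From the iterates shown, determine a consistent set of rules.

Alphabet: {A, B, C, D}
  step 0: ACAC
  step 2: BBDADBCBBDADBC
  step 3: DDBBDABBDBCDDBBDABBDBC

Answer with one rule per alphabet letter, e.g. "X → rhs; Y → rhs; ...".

A->DA, B->D, C->BC, D->BB

  step 2 ⇒ step 3: BBDADBCBBDADBC ⇒ D·D·BB·DA·BB·D·BC·D·D·BB·DA·BB·D·BC
    A ↦ DA
    B ↦ D
    C ↦ BC
    D ↦ BB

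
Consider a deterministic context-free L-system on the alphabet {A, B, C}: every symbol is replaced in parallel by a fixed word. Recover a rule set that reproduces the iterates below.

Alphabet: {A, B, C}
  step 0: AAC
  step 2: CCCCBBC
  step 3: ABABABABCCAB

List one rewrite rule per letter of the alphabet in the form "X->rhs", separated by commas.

A->BB, B->C, C->AB

  step 2 ⇒ step 3: CCCCBBC ⇒ AB·AB·AB·AB·C·C·AB
    B ↦ C
    C ↦ AB
    A ↦ BB  (constrained at step 0)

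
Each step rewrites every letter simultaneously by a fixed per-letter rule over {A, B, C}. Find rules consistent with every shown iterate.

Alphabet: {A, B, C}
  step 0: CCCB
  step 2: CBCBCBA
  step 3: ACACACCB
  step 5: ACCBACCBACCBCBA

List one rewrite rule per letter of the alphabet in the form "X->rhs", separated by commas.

A->CB, B->C, C->A

  step 2 ⇒ step 3: CBCBCBA ⇒ A·C·A·C·A·C·CB
    A ↦ CB
    B ↦ C
    C ↦ A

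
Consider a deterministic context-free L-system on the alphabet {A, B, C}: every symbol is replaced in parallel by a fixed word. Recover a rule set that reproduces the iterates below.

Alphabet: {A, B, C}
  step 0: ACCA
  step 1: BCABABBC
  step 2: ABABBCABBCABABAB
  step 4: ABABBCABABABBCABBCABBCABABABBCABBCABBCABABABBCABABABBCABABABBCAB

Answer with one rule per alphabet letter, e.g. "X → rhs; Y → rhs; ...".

A->BC, B->AB, C->AB

  step 1 ⇒ step 2: BCABABBC ⇒ AB·AB·BC·AB·BC·AB·AB·AB
    A ↦ BC
    B ↦ AB
    C ↦ AB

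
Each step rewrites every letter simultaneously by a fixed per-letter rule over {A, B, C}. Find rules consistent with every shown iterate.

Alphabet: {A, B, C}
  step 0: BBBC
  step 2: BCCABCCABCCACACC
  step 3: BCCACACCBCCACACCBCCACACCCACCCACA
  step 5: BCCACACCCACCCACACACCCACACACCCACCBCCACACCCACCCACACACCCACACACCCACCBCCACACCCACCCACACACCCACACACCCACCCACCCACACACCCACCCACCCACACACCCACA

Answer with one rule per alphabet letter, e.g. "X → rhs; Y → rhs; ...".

  step 2 ⇒ step 3: BCCABCCABCCACACC ⇒ BC·CA·CA·CC·BC·CA·CA·CC·BC·CA·CA·CC·CA·CC·CA·CA
    A ↦ CC
    B ↦ BC
    C ↦ CA

A->CC, B->BC, C->CA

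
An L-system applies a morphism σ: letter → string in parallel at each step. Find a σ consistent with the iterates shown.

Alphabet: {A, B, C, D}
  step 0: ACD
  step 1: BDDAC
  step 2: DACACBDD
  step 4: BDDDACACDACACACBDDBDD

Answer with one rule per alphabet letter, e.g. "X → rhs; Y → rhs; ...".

A->BD, B->D, C->D, D->AC

  step 1 ⇒ step 2: BDDAC ⇒ D·AC·AC·BD·D
    A ↦ BD
    B ↦ D
    C ↦ D
    D ↦ AC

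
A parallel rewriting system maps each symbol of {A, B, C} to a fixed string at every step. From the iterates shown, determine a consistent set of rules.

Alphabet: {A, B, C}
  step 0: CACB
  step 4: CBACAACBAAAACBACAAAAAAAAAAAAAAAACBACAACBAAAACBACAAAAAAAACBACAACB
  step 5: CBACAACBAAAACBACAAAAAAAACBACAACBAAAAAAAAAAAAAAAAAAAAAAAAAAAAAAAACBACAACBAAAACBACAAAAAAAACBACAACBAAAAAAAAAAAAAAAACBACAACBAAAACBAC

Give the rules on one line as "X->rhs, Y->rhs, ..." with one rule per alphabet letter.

A->AA, B->AC, C->CB

  step 4 ⇒ step 5: CBACAACBAAAACBACAAAAAAAAAAAAAAAACBACAACBAAAACBACAAAAAAAACBACAACB ⇒ CB·AC·AA·CB·AA·AA·CB·AC·AA·AA·AA·AA·CB·AC·AA·CB·AA·AA·AA·AA·AA·AA·AA·AA·AA·AA·AA·AA·AA·AA·AA·AA·CB·AC·AA·CB·AA·AA·CB·AC·AA·AA·AA·AA·CB·AC·AA·CB·AA·AA·AA·AA·AA·AA·AA·AA·CB·AC·AA·CB·AA·AA·CB·AC
    A ↦ AA
    B ↦ AC
    C ↦ CB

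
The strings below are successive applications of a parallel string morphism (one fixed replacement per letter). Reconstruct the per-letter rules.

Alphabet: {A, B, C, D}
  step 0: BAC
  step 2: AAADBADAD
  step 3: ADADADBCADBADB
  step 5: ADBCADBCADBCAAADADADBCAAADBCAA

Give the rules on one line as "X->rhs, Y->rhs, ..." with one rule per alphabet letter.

A->AD, B->C, C->AA, D->B

  step 2 ⇒ step 3: AAADBADAD ⇒ AD·AD·AD·B·C·AD·B·AD·B
    A ↦ AD
    B ↦ C
    D ↦ B
    C ↦ AA  (constrained at step 0)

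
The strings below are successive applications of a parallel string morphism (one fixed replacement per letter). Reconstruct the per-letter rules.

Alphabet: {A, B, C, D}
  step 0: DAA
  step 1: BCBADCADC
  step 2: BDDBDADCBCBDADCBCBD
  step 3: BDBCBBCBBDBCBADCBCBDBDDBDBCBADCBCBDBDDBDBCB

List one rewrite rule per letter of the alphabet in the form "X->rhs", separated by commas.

A->ADC, B->BD, C->D, D->BCB

  step 2 ⇒ step 3: BDDBDADCBCBDADCBCBD ⇒ BD·BCB·BCB·BD·BCB·ADC·BCB·D·BD·D·BD·BCB·ADC·BCB·D·BD·D·BD·BCB
    A ↦ ADC
    B ↦ BD
    C ↦ D
    D ↦ BCB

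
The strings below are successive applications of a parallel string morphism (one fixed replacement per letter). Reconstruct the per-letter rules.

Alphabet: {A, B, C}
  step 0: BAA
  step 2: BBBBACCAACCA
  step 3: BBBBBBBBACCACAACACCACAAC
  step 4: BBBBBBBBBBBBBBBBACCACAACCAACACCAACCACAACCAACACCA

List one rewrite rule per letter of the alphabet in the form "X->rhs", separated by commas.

A->AC, B->BB, C->CA

  step 3 ⇒ step 4: BBBBBBBBACCACAACACCACAAC ⇒ BB·BB·BB·BB·BB·BB·BB·BB·AC·CA·CA·AC·CA·AC·AC·CA·AC·CA·CA·AC·CA·AC·AC·CA
    A ↦ AC
    B ↦ BB
    C ↦ CA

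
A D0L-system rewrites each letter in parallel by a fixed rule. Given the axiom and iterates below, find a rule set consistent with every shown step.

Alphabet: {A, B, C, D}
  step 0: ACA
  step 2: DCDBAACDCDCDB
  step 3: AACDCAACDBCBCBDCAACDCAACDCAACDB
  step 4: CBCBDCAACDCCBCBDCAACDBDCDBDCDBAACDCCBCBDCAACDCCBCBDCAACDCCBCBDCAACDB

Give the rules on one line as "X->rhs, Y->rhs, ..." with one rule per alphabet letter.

  step 3 ⇒ step 4: AACDCAACDBCBCBDCAACDCAACDCAACDB ⇒ CB·CB·DC·AAC·DC·CB·CB·DC·AAC·DB·DC·DB·DC·DB·AAC·DC·CB·CB·DC·AAC·DC·CB·CB·DC·AAC·DC·CB·CB·DC·AAC·DB
    A ↦ CB
    B ↦ DB
    C ↦ DC
    D ↦ AAC

A->CB, B->DB, C->DC, D->AAC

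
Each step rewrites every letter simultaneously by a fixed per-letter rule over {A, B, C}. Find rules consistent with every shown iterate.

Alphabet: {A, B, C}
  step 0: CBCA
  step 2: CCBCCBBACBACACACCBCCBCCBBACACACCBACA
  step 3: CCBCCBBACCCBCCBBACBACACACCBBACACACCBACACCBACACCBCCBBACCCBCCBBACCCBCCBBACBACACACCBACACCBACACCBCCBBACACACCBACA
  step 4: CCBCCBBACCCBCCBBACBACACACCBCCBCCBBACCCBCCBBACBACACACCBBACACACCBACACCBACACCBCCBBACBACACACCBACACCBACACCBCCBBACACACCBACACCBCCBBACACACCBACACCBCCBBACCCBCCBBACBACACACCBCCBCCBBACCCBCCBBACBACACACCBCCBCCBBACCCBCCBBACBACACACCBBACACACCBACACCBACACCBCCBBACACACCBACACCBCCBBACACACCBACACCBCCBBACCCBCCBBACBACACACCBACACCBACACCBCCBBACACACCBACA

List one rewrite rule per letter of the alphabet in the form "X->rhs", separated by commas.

A->ACA, B->BAC, C->CCB

  step 3 ⇒ step 4: CCBCCBBACCCBCCBBACBACACACCBBACACACCBACACCBACACCBCCBBACCCBCCBBACCCBCCBBACBACACACCBACACCBACACCBCCBBACACACCBACA ⇒ CCB·CCB·BAC·CCB·CCB·BAC·BAC·ACA·CCB·CCB·CCB·BAC·CCB·CCB·BAC·BAC·ACA·CCB·BAC·ACA·CCB·ACA·CCB·ACA·CCB·CCB·BAC·BAC·ACA·CCB·ACA·CCB·ACA·CCB·CCB·BAC·ACA·CCB·ACA·CCB·CCB·BAC·ACA·CCB·ACA·CCB·CCB·BAC·CCB·CCB·BAC·BAC·ACA·CCB·CCB·CCB·BAC·CCB·CCB·BAC·BAC·ACA·CCB·CCB·CCB·BAC·CCB·CCB·BAC·BAC·ACA·CCB·BAC·ACA·CCB·ACA·CCB·ACA·CCB·CCB·BAC·ACA·CCB·ACA·CCB·CCB·BAC·ACA·CCB·ACA·CCB·CCB·BAC·CCB·CCB·BAC·BAC·ACA·CCB·ACA·CCB·ACA·CCB·CCB·BAC·ACA·CCB·ACA
    A ↦ ACA
    B ↦ BAC
    C ↦ CCB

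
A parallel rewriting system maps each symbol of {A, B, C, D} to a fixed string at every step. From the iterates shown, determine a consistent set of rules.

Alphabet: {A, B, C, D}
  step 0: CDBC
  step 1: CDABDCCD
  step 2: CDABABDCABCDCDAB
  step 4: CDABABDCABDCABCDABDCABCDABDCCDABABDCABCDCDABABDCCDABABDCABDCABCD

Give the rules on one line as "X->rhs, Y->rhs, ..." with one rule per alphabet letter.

A->AB, B->DC, C->CD, D->AB

  step 1 ⇒ step 2: CDABDCCD ⇒ CD·AB·AB·DC·AB·CD·CD·AB
    A ↦ AB
    B ↦ DC
    C ↦ CD
    D ↦ AB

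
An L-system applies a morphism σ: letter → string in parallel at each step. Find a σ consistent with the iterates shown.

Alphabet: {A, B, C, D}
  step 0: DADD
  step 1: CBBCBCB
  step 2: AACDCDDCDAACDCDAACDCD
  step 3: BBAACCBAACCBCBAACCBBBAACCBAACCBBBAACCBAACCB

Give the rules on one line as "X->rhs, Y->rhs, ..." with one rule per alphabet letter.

A->B, B->DCD, C->AAC, D->CB

  step 2 ⇒ step 3: AACDCDDCDAACDCDAACDCD ⇒ B·B·AAC·CB·AAC·CB·CB·AAC·CB·B·B·AAC·CB·AAC·CB·B·B·AAC·CB·AAC·CB
    A ↦ B
    C ↦ AAC
    D ↦ CB
  step 1 ⇒ step 2: CBBCBCB ⇒ AAC·DCD·DCD·AAC·DCD·AAC·DCD
    B ↦ DCD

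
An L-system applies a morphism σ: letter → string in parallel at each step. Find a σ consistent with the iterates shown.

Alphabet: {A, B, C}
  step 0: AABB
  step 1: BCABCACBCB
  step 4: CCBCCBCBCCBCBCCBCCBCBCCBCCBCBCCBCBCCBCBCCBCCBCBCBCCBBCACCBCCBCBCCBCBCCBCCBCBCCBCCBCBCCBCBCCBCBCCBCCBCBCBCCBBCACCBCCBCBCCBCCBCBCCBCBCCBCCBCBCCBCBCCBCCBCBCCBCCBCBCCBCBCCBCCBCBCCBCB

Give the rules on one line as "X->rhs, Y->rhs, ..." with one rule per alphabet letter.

  step 0 ⇒ step 1: AABB ⇒ BCA·BCA·CB·CB
    A ↦ BCA
    B ↦ CB
    C ↦ CCB  (constrained at step 1)

A->BCA, B->CB, C->CCB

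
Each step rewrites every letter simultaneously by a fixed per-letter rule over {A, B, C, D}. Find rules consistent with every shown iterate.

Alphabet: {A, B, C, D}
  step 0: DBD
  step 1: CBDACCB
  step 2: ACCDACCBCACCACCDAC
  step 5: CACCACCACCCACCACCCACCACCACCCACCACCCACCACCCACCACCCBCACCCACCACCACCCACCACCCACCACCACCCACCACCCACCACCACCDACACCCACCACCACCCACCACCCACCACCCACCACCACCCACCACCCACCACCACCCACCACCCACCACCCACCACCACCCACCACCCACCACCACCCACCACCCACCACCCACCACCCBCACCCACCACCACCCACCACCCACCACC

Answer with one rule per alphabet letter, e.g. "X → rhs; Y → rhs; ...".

  step 1 ⇒ step 2: CBDACCB ⇒ ACC·DAC·CB·C·ACC·ACC·DAC
    A ↦ C
    B ↦ DAC
    C ↦ ACC
    D ↦ CB

A->C, B->DAC, C->ACC, D->CB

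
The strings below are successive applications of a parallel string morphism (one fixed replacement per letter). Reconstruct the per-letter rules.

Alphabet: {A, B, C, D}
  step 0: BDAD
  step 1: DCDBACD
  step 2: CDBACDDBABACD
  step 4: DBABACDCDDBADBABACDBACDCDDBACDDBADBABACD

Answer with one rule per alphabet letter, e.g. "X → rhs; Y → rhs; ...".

  step 1 ⇒ step 2: DCDBACD ⇒ CD·BA·CD·D·BA·BA·CD
    A ↦ BA
    B ↦ D
    C ↦ BA
    D ↦ CD

A->BA, B->D, C->BA, D->CD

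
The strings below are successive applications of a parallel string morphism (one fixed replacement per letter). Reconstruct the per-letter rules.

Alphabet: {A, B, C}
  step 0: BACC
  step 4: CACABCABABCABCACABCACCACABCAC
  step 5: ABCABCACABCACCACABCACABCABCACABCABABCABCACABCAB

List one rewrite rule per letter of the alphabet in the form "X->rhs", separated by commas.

  step 4 ⇒ step 5: CACABCABABCABCACABCACCACABCAC ⇒ AB·C·AB·C·AC·AB·C·AC·C·AC·AB·C·AC·AB·C·AB·C·AC·AB·C·AB·AB·C·AB·C·AC·AB·C·AB
    A ↦ C
    B ↦ AC
    C ↦ AB

A->C, B->AC, C->AB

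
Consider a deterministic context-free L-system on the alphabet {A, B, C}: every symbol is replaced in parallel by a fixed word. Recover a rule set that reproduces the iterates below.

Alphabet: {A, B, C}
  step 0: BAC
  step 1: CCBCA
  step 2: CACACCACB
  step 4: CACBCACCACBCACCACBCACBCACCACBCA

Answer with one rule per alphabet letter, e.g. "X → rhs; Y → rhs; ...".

A->CB, B->C, C->CA

  step 1 ⇒ step 2: CCBCA ⇒ CA·CA·C·CA·CB
    A ↦ CB
    B ↦ C
    C ↦ CA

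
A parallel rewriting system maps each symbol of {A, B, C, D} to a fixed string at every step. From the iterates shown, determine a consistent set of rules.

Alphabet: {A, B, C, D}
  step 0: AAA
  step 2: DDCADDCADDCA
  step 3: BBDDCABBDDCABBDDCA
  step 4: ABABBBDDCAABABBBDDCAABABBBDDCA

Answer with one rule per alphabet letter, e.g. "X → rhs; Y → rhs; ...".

  step 3 ⇒ step 4: BBDDCABBDDCABBDDCA ⇒ AB·AB·B·B·DD·CA·AB·AB·B·B·DD·CA·AB·AB·B·B·DD·CA
    A ↦ CA
    B ↦ AB
    C ↦ DD
    D ↦ B

A->CA, B->AB, C->DD, D->B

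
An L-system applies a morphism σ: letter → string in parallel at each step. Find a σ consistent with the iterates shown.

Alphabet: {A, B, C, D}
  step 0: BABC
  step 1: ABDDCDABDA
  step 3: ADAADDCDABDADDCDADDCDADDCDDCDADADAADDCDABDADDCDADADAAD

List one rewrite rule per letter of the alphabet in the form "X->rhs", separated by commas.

  step 0 ⇒ step 1: BABC ⇒ ABD·DCD·ABD·A
    A ↦ DCD
    B ↦ ABD
    C ↦ A
    D ↦ AD  (constrained at step 1)

A->DCD, B->ABD, C->A, D->AD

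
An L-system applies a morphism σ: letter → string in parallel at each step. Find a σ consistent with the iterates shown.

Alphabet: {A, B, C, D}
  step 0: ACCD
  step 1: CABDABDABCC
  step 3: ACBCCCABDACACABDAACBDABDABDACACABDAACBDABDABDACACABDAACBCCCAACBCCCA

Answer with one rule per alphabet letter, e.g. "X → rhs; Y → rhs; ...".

A->CA, B->AC, C->BDA, D->BCC

  step 0 ⇒ step 1: ACCD ⇒ CA·BDA·BDA·BCC
    A ↦ CA
    C ↦ BDA
    D ↦ BCC
    B ↦ AC  (constrained at step 1)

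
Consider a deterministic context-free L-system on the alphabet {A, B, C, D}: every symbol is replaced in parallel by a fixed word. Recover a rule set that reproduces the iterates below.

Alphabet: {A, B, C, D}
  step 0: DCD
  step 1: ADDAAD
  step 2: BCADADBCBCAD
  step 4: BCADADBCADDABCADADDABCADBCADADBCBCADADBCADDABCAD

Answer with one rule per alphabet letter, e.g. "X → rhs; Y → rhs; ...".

A->BC, B->AD, C->DA, D->AD

  step 1 ⇒ step 2: ADDAAD ⇒ BC·AD·AD·BC·BC·AD
    A ↦ BC
    D ↦ AD
    B ↦ AD  (constrained at step 2)
  step 0 ⇒ step 1: DCD ⇒ AD·DA·AD
    C ↦ DA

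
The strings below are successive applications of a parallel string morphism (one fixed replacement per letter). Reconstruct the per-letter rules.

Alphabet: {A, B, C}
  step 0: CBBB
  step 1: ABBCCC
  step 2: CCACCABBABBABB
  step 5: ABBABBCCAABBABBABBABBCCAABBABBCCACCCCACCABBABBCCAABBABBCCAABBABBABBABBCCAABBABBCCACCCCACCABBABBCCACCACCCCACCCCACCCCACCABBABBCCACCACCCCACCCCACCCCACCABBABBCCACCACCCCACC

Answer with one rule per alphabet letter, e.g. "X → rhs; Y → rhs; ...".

  step 1 ⇒ step 2: ABBCCC ⇒ CCA·C·C·ABB·ABB·ABB
    A ↦ CCA
    B ↦ C
    C ↦ ABB

A->CCA, B->C, C->ABB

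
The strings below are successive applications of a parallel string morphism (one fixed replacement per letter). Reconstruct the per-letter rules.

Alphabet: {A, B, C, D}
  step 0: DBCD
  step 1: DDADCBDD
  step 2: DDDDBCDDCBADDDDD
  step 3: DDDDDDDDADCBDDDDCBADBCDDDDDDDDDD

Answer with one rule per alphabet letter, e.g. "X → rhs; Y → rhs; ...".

A->BC, B->AD, C->CB, D->DD

  step 2 ⇒ step 3: DDDDBCDDCBADDDDD ⇒ DD·DD·DD·DD·AD·CB·DD·DD·CB·AD·BC·DD·DD·DD·DD·DD
    A ↦ BC
    B ↦ AD
    C ↦ CB
    D ↦ DD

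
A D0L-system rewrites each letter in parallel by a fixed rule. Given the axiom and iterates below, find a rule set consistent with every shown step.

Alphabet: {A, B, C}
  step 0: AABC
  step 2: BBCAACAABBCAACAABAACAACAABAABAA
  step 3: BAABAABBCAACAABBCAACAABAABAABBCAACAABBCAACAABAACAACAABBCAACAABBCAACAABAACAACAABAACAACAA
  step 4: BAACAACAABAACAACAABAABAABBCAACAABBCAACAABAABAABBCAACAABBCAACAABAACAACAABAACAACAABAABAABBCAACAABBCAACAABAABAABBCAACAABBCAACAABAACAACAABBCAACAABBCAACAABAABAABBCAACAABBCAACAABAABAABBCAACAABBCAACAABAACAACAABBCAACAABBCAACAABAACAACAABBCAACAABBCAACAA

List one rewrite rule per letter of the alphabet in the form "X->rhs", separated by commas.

  step 3 ⇒ step 4: BAABAABBCAACAABBCAACAABAABAABBCAACAABBCAACAABAACAACAABBCAACAABBCAACAABAACAACAABAACAACAA ⇒ BAA·CAA·CAA·BAA·CAA·CAA·BAA·BAA·BB·CAA·CAA·BB·CAA·CAA·BAA·BAA·BB·CAA·CAA·BB·CAA·CAA·BAA·CAA·CAA·BAA·CAA·CAA·BAA·BAA·BB·CAA·CAA·BB·CAA·CAA·BAA·BAA·BB·CAA·CAA·BB·CAA·CAA·BAA·CAA·CAA·BB·CAA·CAA·BB·CAA·CAA·BAA·BAA·BB·CAA·CAA·BB·CAA·CAA·BAA·BAA·BB·CAA·CAA·BB·CAA·CAA·BAA·CAA·CAA·BB·CAA·CAA·BB·CAA·CAA·BAA·CAA·CAA·BB·CAA·CAA·BB·CAA·CAA
    A ↦ CAA
    B ↦ BAA
    C ↦ BB

A->CAA, B->BAA, C->BB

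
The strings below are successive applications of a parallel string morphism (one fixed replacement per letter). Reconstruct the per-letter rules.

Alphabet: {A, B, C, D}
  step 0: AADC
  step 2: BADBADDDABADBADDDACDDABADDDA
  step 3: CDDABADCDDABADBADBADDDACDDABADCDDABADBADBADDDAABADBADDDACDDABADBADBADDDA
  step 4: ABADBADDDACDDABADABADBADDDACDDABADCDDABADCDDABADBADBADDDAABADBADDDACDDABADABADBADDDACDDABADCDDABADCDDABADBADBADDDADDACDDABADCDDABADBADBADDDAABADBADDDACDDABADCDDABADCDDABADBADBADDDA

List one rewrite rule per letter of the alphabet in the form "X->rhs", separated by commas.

A->DDA, B->C, C->A, D->BAD

  step 3 ⇒ step 4: CDDABADCDDABADBADBADDDACDDABADCDDABADBADBADDDAABADBADDDACDDABADBADBADDDA ⇒ A·BAD·BAD·DDA·C·DDA·BAD·A·BAD·BAD·DDA·C·DDA·BAD·C·DDA·BAD·C·DDA·BAD·BAD·BAD·DDA·A·BAD·BAD·DDA·C·DDA·BAD·A·BAD·BAD·DDA·C·DDA·BAD·C·DDA·BAD·C·DDA·BAD·BAD·BAD·DDA·DDA·C·DDA·BAD·C·DDA·BAD·BAD·BAD·DDA·A·BAD·BAD·DDA·C·DDA·BAD·C·DDA·BAD·C·DDA·BAD·BAD·BAD·DDA
    A ↦ DDA
    B ↦ C
    C ↦ A
    D ↦ BAD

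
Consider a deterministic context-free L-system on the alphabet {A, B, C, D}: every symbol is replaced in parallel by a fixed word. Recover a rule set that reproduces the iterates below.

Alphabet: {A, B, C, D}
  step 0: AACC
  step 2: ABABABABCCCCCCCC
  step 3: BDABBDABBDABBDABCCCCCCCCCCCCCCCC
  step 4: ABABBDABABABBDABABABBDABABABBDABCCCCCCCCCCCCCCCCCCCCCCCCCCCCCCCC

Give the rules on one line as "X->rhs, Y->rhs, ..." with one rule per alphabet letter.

A->BD, B->AB, C->CC, D->AB

  step 3 ⇒ step 4: BDABBDABBDABBDABCCCCCCCCCCCCCCCC ⇒ AB·AB·BD·AB·AB·AB·BD·AB·AB·AB·BD·AB·AB·AB·BD·AB·CC·CC·CC·CC·CC·CC·CC·CC·CC·CC·CC·CC·CC·CC·CC·CC
    A ↦ BD
    B ↦ AB
    C ↦ CC
    D ↦ AB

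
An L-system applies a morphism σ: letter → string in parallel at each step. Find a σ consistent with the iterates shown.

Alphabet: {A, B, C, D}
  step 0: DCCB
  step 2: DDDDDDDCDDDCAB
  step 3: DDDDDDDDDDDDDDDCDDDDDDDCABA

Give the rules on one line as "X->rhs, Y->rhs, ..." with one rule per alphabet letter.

A->AB, B->A, C->DC, D->DD

  step 2 ⇒ step 3: DDDDDDDCDDDCAB ⇒ DD·DD·DD·DD·DD·DD·DD·DC·DD·DD·DD·DC·AB·A
    A ↦ AB
    B ↦ A
    C ↦ DC
    D ↦ DD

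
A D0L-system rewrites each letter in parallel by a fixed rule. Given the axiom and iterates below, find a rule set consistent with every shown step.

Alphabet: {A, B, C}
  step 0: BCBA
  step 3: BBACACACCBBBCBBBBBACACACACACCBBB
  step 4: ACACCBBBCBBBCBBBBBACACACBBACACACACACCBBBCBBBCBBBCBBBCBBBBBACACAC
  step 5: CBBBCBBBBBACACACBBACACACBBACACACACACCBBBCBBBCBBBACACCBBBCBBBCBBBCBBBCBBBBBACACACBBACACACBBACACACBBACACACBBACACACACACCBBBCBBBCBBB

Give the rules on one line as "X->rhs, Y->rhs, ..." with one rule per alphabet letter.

  step 4 ⇒ step 5: ACACCBBBCBBBCBBBBBACACACBBACACACACACCBBBCBBBCBBBCBBBCBBBBBACACAC ⇒ CB·BB·CB·BB·BB·AC·AC·AC·BB·AC·AC·AC·BB·AC·AC·AC·AC·AC·CB·BB·CB·BB·CB·BB·AC·AC·CB·BB·CB·BB·CB·BB·CB·BB·CB·BB·BB·AC·AC·AC·BB·AC·AC·AC·BB·AC·AC·AC·BB·AC·AC·AC·BB·AC·AC·AC·AC·AC·CB·BB·CB·BB·CB·BB
    A ↦ CB
    B ↦ AC
    C ↦ BB

A->CB, B->AC, C->BB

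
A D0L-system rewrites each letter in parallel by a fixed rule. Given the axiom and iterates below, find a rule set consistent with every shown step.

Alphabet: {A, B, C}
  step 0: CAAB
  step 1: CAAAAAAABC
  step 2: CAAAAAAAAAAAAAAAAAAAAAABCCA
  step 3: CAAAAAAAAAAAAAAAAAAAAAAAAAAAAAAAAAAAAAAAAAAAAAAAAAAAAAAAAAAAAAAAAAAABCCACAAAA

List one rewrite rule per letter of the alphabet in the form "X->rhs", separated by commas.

  step 2 ⇒ step 3: CAAAAAAAAAAAAAAAAAAAAAABCCA ⇒ CA·AAA·AAA·AAA·AAA·AAA·AAA·AAA·AAA·AAA·AAA·AAA·AAA·AAA·AAA·AAA·AAA·AAA·AAA·AAA·AAA·AAA·AAA·BC·CA·CA·AAA
    A ↦ AAA
    B ↦ BC
    C ↦ CA

A->AAA, B->BC, C->CA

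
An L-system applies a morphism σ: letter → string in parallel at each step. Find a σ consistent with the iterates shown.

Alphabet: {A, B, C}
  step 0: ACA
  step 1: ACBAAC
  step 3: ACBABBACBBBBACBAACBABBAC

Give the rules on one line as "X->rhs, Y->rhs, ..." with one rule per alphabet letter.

  step 0 ⇒ step 1: ACA ⇒ AC·BA·AC
    A ↦ AC
    C ↦ BA
    B ↦ BB  (constrained at step 1)

A->AC, B->BB, C->BA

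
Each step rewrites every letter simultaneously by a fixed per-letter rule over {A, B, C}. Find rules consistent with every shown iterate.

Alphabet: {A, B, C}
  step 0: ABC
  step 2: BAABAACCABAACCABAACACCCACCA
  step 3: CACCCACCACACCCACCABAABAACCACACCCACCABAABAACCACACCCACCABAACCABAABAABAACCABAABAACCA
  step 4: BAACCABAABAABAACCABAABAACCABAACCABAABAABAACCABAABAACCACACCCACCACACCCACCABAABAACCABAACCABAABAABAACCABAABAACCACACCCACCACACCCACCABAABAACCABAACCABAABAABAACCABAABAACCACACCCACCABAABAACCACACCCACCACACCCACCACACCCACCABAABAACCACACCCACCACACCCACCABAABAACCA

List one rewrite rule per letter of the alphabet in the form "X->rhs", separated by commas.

  step 3 ⇒ step 4: CACCCACCACACCCACCABAABAACCACACCCACCABAABAACCACACCCACCABAACCABAABAABAACCABAABAACCA ⇒ BAA·CCA·BAA·BAA·BAA·CCA·BAA·BAA·CCA·BAA·CCA·BAA·BAA·BAA·CCA·BAA·BAA·CCA·CAC·CCA·CCA·CAC·CCA·CCA·BAA·BAA·CCA·BAA·CCA·BAA·BAA·BAA·CCA·BAA·BAA·CCA·CAC·CCA·CCA·CAC·CCA·CCA·BAA·BAA·CCA·BAA·CCA·BAA·BAA·BAA·CCA·BAA·BAA·CCA·CAC·CCA·CCA·BAA·BAA·CCA·CAC·CCA·CCA·CAC·CCA·CCA·CAC·CCA·CCA·BAA·BAA·CCA·CAC·CCA·CCA·CAC·CCA·CCA·BAA·BAA·CCA
    A ↦ CCA
    B ↦ CAC
    C ↦ BAA

A->CCA, B->CAC, C->BAA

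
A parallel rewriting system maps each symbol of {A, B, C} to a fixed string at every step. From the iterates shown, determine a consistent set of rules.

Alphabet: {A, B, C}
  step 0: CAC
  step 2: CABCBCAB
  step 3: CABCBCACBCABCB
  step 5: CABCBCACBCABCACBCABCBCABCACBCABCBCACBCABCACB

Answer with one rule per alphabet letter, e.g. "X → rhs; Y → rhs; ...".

  step 2 ⇒ step 3: CABCBCAB ⇒ CA·B·CB·CA·CB·CA·B·CB
    A ↦ B
    B ↦ CB
    C ↦ CA

A->B, B->CB, C->CA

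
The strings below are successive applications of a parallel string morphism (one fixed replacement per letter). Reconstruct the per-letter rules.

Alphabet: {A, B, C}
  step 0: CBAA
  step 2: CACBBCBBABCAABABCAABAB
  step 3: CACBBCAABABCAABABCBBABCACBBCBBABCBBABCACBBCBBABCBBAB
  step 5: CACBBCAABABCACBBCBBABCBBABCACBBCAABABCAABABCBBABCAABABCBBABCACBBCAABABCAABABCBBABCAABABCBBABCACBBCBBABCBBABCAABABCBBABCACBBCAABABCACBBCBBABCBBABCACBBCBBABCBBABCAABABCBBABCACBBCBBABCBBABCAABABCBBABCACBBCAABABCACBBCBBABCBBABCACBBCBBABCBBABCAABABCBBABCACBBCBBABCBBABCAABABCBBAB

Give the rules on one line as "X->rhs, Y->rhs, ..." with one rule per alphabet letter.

  step 2 ⇒ step 3: CACBBCBBABCAABABCAABAB ⇒ CA·CBB·CA·AB·AB·CA·AB·AB·CBB·AB·CA·CBB·CBB·AB·CBB·AB·CA·CBB·CBB·AB·CBB·AB
    A ↦ CBB
    B ↦ AB
    C ↦ CA

A->CBB, B->AB, C->CA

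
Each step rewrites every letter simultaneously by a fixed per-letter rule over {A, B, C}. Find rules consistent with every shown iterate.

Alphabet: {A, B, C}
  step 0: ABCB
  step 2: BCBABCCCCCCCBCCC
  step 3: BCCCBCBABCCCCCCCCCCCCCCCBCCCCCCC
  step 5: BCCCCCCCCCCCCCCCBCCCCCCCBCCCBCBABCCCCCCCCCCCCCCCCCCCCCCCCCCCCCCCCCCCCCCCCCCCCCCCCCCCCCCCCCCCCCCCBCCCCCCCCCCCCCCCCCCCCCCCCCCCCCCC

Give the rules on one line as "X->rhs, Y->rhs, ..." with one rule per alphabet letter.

A->BA, B->BC, C->CC

  step 2 ⇒ step 3: BCBABCCCCCCCBCCC ⇒ BC·CC·BC·BA·BC·CC·CC·CC·CC·CC·CC·CC·BC·CC·CC·CC
    A ↦ BA
    B ↦ BC
    C ↦ CC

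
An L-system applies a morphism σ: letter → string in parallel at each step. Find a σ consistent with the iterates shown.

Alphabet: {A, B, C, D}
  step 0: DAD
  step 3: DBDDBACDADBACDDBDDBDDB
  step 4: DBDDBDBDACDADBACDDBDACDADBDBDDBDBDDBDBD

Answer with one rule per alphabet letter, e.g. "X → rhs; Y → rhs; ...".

A->ACD, B->D, C->A, D->DB

  step 3 ⇒ step 4: DBDDBACDADBACDDBDDBDDB ⇒ DB·D·DB·DB·D·ACD·A·DB·ACD·DB·D·ACD·A·DB·DB·D·DB·DB·D·DB·DB·D
    A ↦ ACD
    B ↦ D
    C ↦ A
    D ↦ DB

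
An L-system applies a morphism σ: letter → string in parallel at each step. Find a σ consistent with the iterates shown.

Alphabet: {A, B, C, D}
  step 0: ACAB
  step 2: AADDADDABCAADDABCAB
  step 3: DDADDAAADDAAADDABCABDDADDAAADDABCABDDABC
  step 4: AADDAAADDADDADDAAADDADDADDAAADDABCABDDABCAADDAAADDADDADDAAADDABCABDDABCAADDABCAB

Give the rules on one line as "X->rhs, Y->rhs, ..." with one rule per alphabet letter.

  step 3 ⇒ step 4: DDADDAAADDAAADDABCABDDADDAAADDABCABDDABC ⇒ A·A·DDA·A·A·DDA·DDA·DDA·A·A·DDA·DDA·DDA·A·A·DDA·BC·AB·DDA·BC·A·A·DDA·A·A·DDA·DDA·DDA·A·A·DDA·BC·AB·DDA·BC·A·A·DDA·BC·AB
    A ↦ DDA
    B ↦ BC
    C ↦ AB
    D ↦ A

A->DDA, B->BC, C->AB, D->A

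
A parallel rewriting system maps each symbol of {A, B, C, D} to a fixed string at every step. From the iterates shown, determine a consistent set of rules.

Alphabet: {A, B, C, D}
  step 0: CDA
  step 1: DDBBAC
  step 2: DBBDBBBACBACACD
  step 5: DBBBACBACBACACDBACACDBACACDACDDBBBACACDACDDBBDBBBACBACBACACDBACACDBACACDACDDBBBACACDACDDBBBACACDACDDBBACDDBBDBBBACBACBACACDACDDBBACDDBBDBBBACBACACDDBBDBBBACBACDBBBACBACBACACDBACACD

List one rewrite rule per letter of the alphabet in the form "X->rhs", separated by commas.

A->AC, B->BAC, C->D, D->DBB

  step 1 ⇒ step 2: DDBBAC ⇒ DBB·DBB·BAC·BAC·AC·D
    A ↦ AC
    B ↦ BAC
    C ↦ D
    D ↦ DBB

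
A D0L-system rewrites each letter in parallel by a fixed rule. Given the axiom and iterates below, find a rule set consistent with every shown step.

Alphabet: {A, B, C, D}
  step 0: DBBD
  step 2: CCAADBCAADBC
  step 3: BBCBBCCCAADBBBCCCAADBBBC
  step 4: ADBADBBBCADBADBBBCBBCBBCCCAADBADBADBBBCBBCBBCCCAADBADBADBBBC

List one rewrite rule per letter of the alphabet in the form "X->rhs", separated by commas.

A->C, B->ADB, C->BBC, D->A

  step 3 ⇒ step 4: BBCBBCCCAADBBBCCCAADBBBC ⇒ ADB·ADB·BBC·ADB·ADB·BBC·BBC·BBC·C·C·A·ADB·ADB·ADB·BBC·BBC·BBC·C·C·A·ADB·ADB·ADB·BBC
    A ↦ C
    B ↦ ADB
    C ↦ BBC
    D ↦ A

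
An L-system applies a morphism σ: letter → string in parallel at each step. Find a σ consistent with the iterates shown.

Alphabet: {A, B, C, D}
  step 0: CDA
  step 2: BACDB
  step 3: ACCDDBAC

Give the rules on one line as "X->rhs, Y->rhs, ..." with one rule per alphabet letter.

  step 2 ⇒ step 3: BACDB ⇒ AC·CD·D·B·AC
    A ↦ CD
    B ↦ AC
    C ↦ D
    D ↦ B

A->CD, B->AC, C->D, D->B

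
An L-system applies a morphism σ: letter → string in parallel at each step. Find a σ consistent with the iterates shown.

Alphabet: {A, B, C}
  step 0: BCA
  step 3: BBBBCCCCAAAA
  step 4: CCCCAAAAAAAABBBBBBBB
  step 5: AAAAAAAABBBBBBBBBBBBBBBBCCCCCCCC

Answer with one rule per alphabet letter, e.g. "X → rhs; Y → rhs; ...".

A->BB, B->C, C->AA

  step 4 ⇒ step 5: CCCCAAAAAAAABBBBBBBB ⇒ AA·AA·AA·AA·BB·BB·BB·BB·BB·BB·BB·BB·C·C·C·C·C·C·C·C
    A ↦ BB
    B ↦ C
    C ↦ AA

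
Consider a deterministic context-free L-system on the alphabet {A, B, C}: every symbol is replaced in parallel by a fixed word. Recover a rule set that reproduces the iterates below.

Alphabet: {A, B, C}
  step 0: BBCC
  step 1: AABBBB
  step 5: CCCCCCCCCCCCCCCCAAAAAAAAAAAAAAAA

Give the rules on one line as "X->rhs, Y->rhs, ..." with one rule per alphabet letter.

A->CC, B->A, C->BB

  step 0 ⇒ step 1: BBCC ⇒ A·A·BB·BB
    B ↦ A
    C ↦ BB
    A ↦ CC  (constrained at step 1)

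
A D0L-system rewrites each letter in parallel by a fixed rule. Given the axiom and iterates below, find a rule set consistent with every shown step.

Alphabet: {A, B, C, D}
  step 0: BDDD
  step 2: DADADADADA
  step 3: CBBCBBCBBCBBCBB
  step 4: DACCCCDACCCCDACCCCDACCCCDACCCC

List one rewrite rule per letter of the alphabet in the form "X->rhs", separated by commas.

  step 3 ⇒ step 4: CBBCBBCBBCBBCBB ⇒ DA·CC·CC·DA·CC·CC·DA·CC·CC·DA·CC·CC·DA·CC·CC
    B ↦ CC
    C ↦ DA
  step 2 ⇒ step 3: DADADADADA ⇒ C·BB·C·BB·C·BB·C·BB·C·BB
    A ↦ BB
  step 2 ⇒ step 3: DADADADADA ⇒ C·BB·C·BB·C·BB·C·BB·C·BB
    D ↦ C

A->BB, B->CC, C->DA, D->C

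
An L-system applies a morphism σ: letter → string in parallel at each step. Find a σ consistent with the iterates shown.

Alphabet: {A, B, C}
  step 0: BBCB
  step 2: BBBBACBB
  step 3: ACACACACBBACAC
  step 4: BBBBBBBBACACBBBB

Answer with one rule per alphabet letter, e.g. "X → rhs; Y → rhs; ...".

A->B, B->AC, C->B

  step 3 ⇒ step 4: ACACACACBBACAC ⇒ B·B·B·B·B·B·B·B·AC·AC·B·B·B·B
    A ↦ B
    B ↦ AC
    C ↦ B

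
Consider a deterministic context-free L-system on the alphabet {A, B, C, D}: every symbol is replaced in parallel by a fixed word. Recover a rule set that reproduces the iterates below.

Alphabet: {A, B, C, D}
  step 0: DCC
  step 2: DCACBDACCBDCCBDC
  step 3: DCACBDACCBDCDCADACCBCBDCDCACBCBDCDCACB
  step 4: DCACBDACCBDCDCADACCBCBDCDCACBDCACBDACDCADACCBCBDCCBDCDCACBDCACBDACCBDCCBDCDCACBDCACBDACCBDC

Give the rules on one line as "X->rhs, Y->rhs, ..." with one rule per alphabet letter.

A->DAC, B->DC, C->CB, D->DCA

  step 3 ⇒ step 4: DCACBDACCBDCDCADACCBCBDCDCACBCBDCDCACB ⇒ DCA·CB·DAC·CB·DC·DCA·DAC·CB·CB·DC·DCA·CB·DCA·CB·DAC·DCA·DAC·CB·CB·DC·CB·DC·DCA·CB·DCA·CB·DAC·CB·DC·CB·DC·DCA·CB·DCA·CB·DAC·CB·DC
    A ↦ DAC
    B ↦ DC
    C ↦ CB
    D ↦ DCA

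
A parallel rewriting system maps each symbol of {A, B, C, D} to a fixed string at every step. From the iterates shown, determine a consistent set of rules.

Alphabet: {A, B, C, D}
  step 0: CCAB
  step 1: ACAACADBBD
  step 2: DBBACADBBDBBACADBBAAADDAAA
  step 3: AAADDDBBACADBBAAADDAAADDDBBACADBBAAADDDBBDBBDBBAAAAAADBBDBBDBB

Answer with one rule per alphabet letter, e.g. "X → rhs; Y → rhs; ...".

A->DBB, B->D, C->ACA, D->AAA

  step 2 ⇒ step 3: DBBACADBBDBBACADBBAAADDAAA ⇒ AAA·D·D·DBB·ACA·DBB·AAA·D·D·AAA·D·D·DBB·ACA·DBB·AAA·D·D·DBB·DBB·DBB·AAA·AAA·DBB·DBB·DBB
    A ↦ DBB
    B ↦ D
    C ↦ ACA
    D ↦ AAA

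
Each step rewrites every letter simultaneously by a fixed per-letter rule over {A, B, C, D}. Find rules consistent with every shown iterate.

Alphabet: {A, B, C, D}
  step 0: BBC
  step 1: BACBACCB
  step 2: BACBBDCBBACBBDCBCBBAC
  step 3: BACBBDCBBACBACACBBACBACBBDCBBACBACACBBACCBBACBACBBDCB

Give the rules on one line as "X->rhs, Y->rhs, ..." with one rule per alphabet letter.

A->BBD, B->BAC, C->CB, D->A

  step 2 ⇒ step 3: BACBBDCBBACBBDCBCBBAC ⇒ BAC·BBD·CB·BAC·BAC·A·CB·BAC·BAC·BBD·CB·BAC·BAC·A·CB·BAC·CB·BAC·BAC·BBD·CB
    A ↦ BBD
    B ↦ BAC
    C ↦ CB
    D ↦ A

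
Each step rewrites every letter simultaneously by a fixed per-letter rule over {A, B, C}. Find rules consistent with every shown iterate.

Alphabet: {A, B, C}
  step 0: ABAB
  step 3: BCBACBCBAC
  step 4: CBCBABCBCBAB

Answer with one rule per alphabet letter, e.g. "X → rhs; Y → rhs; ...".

A->BA, B->C, C->B

  step 3 ⇒ step 4: BCBACBCBAC ⇒ C·B·C·BA·B·C·B·C·BA·B
    A ↦ BA
    B ↦ C
    C ↦ B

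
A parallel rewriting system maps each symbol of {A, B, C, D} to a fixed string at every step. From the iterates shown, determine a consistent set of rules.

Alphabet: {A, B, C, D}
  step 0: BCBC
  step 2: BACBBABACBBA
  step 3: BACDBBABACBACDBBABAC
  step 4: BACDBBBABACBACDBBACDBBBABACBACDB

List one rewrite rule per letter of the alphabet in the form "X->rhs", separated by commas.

A->C, B->BA, C->DB, D->B

  step 3 ⇒ step 4: BACDBBABACBACDBBABAC ⇒ BA·C·DB·B·BA·BA·C·BA·C·DB·BA·C·DB·B·BA·BA·C·BA·C·DB
    A ↦ C
    B ↦ BA
    C ↦ DB
    D ↦ B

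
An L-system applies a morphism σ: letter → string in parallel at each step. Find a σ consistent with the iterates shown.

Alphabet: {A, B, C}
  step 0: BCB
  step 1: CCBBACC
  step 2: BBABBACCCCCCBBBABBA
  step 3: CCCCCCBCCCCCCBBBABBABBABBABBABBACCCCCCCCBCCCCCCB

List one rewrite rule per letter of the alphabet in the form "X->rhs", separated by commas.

A->CCB, B->CC, C->BBA

  step 2 ⇒ step 3: BBABBACCCCCCBBBABBA ⇒ CC·CC·CCB·CC·CC·CCB·BBA·BBA·BBA·BBA·BBA·BBA·CC·CC·CC·CCB·CC·CC·CCB
    A ↦ CCB
    B ↦ CC
    C ↦ BBA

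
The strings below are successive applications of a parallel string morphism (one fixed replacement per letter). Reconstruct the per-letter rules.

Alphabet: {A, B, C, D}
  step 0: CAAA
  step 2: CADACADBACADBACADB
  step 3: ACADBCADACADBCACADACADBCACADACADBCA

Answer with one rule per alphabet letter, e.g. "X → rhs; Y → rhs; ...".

A->CAD, B->CA, C->A, D->B

  step 2 ⇒ step 3: CADACADBACADBACADB ⇒ A·CAD·B·CAD·A·CAD·B·CA·CAD·A·CAD·B·CA·CAD·A·CAD·B·CA
    A ↦ CAD
    B ↦ CA
    C ↦ A
    D ↦ B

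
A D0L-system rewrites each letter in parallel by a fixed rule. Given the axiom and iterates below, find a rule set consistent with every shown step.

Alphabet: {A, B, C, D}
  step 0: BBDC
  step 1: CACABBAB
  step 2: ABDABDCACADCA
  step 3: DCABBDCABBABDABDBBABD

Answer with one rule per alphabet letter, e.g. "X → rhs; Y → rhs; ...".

A->D, B->CA, C->AB, D->BB

  step 2 ⇒ step 3: ABDABDCACADCA ⇒ D·CA·BB·D·CA·BB·AB·D·AB·D·BB·AB·D
    A ↦ D
    B ↦ CA
    C ↦ AB
    D ↦ BB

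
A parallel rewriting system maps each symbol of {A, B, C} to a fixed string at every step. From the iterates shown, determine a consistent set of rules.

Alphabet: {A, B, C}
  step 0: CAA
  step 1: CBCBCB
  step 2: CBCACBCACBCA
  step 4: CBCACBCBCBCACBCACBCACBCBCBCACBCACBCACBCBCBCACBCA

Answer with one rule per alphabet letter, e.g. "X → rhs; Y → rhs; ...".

A->CB, B->CA, C->CB

  step 1 ⇒ step 2: CBCBCB ⇒ CB·CA·CB·CA·CB·CA
    B ↦ CA
    C ↦ CB
  step 0 ⇒ step 1: CAA ⇒ CB·CB·CB
    A ↦ CB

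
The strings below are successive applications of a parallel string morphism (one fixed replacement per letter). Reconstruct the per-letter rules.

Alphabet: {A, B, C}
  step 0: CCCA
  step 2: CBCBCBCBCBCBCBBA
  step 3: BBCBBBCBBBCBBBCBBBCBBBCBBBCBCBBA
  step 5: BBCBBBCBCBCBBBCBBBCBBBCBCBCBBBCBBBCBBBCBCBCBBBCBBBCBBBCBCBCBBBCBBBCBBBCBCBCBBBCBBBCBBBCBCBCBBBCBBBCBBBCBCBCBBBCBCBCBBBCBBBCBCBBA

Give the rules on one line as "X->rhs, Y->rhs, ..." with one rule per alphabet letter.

A->BA, B->CB, C->BB

  step 2 ⇒ step 3: CBCBCBCBCBCBCBBA ⇒ BB·CB·BB·CB·BB·CB·BB·CB·BB·CB·BB·CB·BB·CB·CB·BA
    A ↦ BA
    B ↦ CB
    C ↦ BB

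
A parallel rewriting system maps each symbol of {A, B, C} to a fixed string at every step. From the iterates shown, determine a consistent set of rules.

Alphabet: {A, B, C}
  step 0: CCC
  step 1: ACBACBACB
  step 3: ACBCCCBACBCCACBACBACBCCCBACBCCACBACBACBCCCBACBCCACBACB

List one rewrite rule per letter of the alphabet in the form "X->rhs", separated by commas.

  step 0 ⇒ step 1: CCC ⇒ ACB·ACB·ACB
    C ↦ ACB
    A ↦ CB  (constrained at step 1)
    B ↦ CC  (constrained at step 1)

A->CB, B->CC, C->ACB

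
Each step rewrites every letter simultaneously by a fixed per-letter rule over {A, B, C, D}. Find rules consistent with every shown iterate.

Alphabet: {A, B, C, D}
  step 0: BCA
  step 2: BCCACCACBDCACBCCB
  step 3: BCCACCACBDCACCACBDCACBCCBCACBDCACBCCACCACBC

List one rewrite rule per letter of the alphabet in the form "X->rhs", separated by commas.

  step 2 ⇒ step 3: BCCACCACBDCACBCCB ⇒ BC·CAC·CAC·BD·CAC·CAC·BD·CAC·BC·CB·CAC·BD·CAC·BC·CAC·CAC·BC
    A ↦ BD
    B ↦ BC
    C ↦ CAC
    D ↦ CB

A->BD, B->BC, C->CAC, D->CB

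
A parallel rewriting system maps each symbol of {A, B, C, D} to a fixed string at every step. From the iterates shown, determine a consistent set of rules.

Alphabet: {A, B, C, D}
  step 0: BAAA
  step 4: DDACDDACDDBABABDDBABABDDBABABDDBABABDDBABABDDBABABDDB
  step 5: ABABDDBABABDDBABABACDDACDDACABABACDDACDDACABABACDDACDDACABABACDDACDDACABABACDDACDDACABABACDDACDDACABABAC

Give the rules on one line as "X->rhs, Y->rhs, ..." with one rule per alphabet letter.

A->DD, B->AC, C->B, D->AB

  step 4 ⇒ step 5: DDACDDACDDBABABDDBABABDDBABABDDBABABDDBABABDDBABABDDB ⇒ AB·AB·DD·B·AB·AB·DD·B·AB·AB·AC·DD·AC·DD·AC·AB·AB·AC·DD·AC·DD·AC·AB·AB·AC·DD·AC·DD·AC·AB·AB·AC·DD·AC·DD·AC·AB·AB·AC·DD·AC·DD·AC·AB·AB·AC·DD·AC·DD·AC·AB·AB·AC
    A ↦ DD
    B ↦ AC
    C ↦ B
    D ↦ AB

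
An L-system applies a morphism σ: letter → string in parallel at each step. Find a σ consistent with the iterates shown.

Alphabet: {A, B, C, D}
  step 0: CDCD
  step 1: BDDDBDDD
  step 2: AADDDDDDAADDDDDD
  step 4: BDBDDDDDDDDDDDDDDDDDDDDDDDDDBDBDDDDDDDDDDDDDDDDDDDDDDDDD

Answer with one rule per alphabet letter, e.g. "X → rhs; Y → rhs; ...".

  step 1 ⇒ step 2: BDDDBDDD ⇒ AA·DD·DD·DD·AA·DD·DD·DD
    B ↦ AA
    D ↦ DD
    A ↦ C  (constrained at step 2)
  step 0 ⇒ step 1: CDCD ⇒ BD·DD·BD·DD
    C ↦ BD

A->C, B->AA, C->BD, D->DD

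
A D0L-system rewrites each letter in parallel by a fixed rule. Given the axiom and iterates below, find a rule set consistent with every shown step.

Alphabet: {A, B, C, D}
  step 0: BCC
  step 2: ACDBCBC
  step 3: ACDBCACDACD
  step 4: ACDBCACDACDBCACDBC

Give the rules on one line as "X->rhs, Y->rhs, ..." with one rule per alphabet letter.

A->AC, B->AC, C->D, D->BC

  step 3 ⇒ step 4: ACDBCACDACD ⇒ AC·D·BC·AC·D·AC·D·BC·AC·D·BC
    A ↦ AC
    B ↦ AC
    C ↦ D
    D ↦ BC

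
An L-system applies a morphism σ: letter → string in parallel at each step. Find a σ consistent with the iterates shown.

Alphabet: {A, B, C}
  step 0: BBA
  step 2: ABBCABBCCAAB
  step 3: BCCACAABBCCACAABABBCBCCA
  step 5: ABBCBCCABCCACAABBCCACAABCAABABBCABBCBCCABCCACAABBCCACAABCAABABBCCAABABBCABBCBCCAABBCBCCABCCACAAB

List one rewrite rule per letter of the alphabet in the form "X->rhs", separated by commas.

A->BC, B->CA, C->AB

  step 2 ⇒ step 3: ABBCABBCCAAB ⇒ BC·CA·CA·AB·BC·CA·CA·AB·AB·BC·BC·CA
    A ↦ BC
    B ↦ CA
    C ↦ AB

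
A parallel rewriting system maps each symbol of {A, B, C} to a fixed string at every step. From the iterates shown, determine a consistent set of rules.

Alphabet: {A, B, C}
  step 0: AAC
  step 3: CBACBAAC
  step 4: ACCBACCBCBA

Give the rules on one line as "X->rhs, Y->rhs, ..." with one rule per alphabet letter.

  step 3 ⇒ step 4: CBACBAAC ⇒ A·C·CB·A·C·CB·CB·A
    A ↦ CB
    B ↦ C
    C ↦ A

A->CB, B->C, C->A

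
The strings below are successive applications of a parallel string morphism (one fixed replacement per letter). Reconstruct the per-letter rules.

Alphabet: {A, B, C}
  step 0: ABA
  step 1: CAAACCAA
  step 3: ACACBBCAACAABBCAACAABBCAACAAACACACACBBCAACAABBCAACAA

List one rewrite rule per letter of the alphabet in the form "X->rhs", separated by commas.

A->CAA, B->AC, C->BB

  step 0 ⇒ step 1: ABA ⇒ CAA·AC·CAA
    A ↦ CAA
    B ↦ AC
    C ↦ BB  (constrained at step 1)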